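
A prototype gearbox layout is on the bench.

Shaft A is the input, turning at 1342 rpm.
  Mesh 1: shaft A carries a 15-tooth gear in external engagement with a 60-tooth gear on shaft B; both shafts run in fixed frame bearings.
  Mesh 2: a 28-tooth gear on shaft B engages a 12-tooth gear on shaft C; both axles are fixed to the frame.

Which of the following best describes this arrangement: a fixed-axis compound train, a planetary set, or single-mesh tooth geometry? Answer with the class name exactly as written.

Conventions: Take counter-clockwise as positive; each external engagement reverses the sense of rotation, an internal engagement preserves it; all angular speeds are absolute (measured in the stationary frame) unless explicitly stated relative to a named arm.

topology: fixed-axis compound train — 2 meshes, A→C
classification: fixed-axis compound train

fixed-axis compound train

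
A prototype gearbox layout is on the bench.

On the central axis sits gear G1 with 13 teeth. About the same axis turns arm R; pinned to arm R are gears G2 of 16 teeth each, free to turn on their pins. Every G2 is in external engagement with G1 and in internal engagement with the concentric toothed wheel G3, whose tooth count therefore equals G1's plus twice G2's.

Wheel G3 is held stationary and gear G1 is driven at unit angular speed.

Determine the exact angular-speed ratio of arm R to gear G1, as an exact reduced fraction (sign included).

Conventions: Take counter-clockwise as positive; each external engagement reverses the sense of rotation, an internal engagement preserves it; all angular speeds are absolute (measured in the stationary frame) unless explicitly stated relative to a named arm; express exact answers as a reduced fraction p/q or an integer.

13/58

planetary set (13T centre, 16T on arm, 45T internal) — Willis relation
ring teeth: 13 + 2·16 = 45
13(ω_sun−ω_arm) = −45(ω_ring−ω_arm),  ω_ring = 0, ω_sun = 1
13(1−ω_arm) = −45(0−ω_arm)  ⇒  58·ω_arm = 13  ⇒  ω_arm = 13/58
ω_out/ω_in = 13/58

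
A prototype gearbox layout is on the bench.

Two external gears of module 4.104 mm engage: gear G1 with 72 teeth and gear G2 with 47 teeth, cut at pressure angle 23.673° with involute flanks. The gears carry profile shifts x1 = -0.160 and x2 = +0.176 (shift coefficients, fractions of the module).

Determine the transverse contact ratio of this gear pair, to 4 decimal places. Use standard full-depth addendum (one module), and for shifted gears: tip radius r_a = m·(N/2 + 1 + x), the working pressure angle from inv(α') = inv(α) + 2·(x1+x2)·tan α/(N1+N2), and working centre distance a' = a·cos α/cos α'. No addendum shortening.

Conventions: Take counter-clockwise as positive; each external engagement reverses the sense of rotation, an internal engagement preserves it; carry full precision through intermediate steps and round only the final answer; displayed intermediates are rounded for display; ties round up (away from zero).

1.5902

single-mesh involute tooth geometry (72T engaging 47T at module 4.104)
base radii: r_b1 = 135.311624, r_b2 = 88.328421
tip radii: r_a1 = 151.191360, r_a2 = 101.270304
inv(α') = inv(23.673°) + 2·(-0.160+0.176)·tan α/(72+47) = 0.02535348  ⇒  α' = 23.70809°
a' = a·cos α / cos α' = 244.1880·cos 23.673°/cos 23.70809° = 244.253618
action lengths: √(r_a1²−r_b1²) = 67.450662, √(r_a2²−r_b2²) = 49.535487
base pitch p_b = π·m·cos α = 11.808167
CR = (67.450662 + 49.535487 − 244.253618·sin 23.70809°)/11.808167 = 1.590204
contact ratio ≈ 1.5902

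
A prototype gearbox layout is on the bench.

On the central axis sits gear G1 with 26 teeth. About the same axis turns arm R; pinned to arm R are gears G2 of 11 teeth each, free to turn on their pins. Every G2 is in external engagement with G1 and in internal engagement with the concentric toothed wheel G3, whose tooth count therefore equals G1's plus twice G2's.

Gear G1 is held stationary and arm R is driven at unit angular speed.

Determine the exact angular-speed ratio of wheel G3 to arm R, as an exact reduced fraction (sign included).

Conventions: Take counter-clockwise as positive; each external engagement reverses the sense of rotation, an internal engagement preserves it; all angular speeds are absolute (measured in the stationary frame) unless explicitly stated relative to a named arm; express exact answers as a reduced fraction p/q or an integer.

37/24

planetary set (26T centre, 11T on arm, 48T internal) — Willis relation
ring teeth: 26 + 2·11 = 48
26(ω_sun−ω_arm) = −48(ω_ring−ω_arm),  ω_sun = 0, ω_arm = 1
ω_ring = 1 − (26/48)(0−1) = 37/24
ω_out/ω_in = 37/24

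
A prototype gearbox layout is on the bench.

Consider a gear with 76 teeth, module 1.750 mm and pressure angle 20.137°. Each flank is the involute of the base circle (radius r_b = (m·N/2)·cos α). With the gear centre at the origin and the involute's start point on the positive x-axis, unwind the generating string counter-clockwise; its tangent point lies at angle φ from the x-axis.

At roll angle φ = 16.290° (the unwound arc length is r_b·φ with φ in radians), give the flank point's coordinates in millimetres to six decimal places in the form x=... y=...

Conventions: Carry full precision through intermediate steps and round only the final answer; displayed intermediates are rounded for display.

topology: single-mesh involute geometry — m = 1.750, N = 76
pitch radius r_p = m·N/2 = 1.750·76/2 = 66.500000
base radius r_b = r_p·cos α = 66.500000·cos 20.137° = 62.434997
roll angle φ = 16.290° = 0.28431414 rad
x = r_b·(cos φ + φ·sin φ) = 64.907681
y = r_b·(sin φ − φ·cos φ) = 0.474447

x=64.907681 y=0.474447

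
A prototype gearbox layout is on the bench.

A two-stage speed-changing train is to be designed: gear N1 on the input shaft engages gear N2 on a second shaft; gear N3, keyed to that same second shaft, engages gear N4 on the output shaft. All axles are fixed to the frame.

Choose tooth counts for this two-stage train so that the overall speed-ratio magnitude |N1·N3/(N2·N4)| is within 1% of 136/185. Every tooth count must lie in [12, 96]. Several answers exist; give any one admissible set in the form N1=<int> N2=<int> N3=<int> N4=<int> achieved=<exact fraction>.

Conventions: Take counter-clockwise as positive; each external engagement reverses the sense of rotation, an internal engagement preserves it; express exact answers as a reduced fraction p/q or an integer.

2-stage fixed-axis compound train for ratio 136/185
target = 136/185 in lowest terms: an exact hit needs N1·N3 = k·136 and N2·N4 = k·185 for one integer k, every count in [12, 96]; additionally prefer no 1:1 stage (N1 ≠ N2, N3 ≠ N4)
k = 1…2: no 1:1-free in-range split of k·136 and k·185 into factor pairs; take k = 3
k = 3: N1·N3 = 408 = 12·34, N2·N4 = 555 = 15·37
achieved = 12·34/(15·37) = 136/185; |achieved − target| = 0 ≤ 34/4625 ✓

N1=12 N2=15 N3=34 N4=37 achieved=136/185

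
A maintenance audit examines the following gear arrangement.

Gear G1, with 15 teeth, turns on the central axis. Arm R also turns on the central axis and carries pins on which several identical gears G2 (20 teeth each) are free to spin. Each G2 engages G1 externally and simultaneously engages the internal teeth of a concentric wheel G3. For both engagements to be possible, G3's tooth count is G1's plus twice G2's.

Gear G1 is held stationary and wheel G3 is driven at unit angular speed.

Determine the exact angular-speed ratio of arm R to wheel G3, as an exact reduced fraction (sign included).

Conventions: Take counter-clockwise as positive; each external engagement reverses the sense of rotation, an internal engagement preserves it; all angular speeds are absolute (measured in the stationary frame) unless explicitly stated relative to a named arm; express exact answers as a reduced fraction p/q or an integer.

topology: planetary set — G1 15T / G2 20T / G3 55T, arm = carrier (Willis)
ring teeth: 15 + 2·20 = 55
15(ω_sun−ω_arm) = −55(ω_ring−ω_arm),  ω_sun = 0, ω_ring = 1
15(0−ω_arm) = −55(1−ω_arm)  ⇒  70·ω_arm = 55  ⇒  ω_arm = 11/14
ω_out/ω_in = 11/14

11/14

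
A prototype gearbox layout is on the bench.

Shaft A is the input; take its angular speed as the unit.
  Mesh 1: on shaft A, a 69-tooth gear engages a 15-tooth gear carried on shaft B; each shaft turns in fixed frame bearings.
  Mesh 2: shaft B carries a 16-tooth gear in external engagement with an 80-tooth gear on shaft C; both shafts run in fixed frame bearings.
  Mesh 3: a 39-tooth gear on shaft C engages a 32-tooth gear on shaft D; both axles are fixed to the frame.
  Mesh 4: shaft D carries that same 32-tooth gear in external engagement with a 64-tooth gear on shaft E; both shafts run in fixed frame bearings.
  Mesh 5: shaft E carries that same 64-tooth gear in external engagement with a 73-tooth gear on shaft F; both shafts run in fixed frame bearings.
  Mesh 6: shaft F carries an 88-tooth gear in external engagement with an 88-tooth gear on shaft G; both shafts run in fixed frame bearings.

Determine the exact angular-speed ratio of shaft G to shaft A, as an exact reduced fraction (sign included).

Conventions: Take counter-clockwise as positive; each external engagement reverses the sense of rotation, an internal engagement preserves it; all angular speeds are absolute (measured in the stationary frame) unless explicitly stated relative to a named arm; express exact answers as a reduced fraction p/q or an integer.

897/1825

class = fixed-axis compound train [6 meshes; 6 ratios multiply, 6 sense flips]
mesh 1 [69T→15T]: running ratio 23/5, sense −
mesh 2 [16T→80T]: running ratio 23/25, sense +
mesh 3 [39T→32T]: running ratio 897/800, sense −
mesh 4 [32T→64T]: running ratio 897/1600, sense +
mesh 5 [64T→73T]: running ratio 897/1825, sense −
mesh 6 [88T→88T]: running ratio 897/1825, sense +
ω_out/ω_in = 897/1825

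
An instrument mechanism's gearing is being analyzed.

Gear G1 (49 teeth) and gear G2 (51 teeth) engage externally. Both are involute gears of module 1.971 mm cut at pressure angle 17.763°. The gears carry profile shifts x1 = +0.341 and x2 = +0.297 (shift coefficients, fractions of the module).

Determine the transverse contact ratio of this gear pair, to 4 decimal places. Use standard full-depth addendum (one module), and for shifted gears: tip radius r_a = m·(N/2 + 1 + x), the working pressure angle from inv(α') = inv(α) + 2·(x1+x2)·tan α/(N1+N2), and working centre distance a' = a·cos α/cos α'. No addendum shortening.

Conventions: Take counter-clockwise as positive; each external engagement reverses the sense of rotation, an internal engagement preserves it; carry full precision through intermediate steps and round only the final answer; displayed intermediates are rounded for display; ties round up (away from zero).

class = single-mesh tooth geometry [involute pair 49T × 51T, m = 1.971]
base radii: r_b1 = 45.987376, r_b2 = 47.864411
tip radii: r_a1 = 50.932611, r_a2 = 52.816887
inv(α') = inv(17.763°) + 2·(+0.341+0.297)·tan α/(49+51) = 0.01441755  ⇒  α' = 19.78699°
a' = a·cos α / cos α' = 98.5500·cos 17.763°/cos 19.78699° = 99.740711
action lengths: √(r_a1²−r_b1²) = 21.892742, √(r_a2²−r_b2²) = 22.329838
base pitch p_b = π·m·cos α = 5.896882
CR = (21.892742 + 22.329838 − 99.740711·sin 19.78699°)/5.896882 = 1.773468
contact ratio ≈ 1.7735

1.7735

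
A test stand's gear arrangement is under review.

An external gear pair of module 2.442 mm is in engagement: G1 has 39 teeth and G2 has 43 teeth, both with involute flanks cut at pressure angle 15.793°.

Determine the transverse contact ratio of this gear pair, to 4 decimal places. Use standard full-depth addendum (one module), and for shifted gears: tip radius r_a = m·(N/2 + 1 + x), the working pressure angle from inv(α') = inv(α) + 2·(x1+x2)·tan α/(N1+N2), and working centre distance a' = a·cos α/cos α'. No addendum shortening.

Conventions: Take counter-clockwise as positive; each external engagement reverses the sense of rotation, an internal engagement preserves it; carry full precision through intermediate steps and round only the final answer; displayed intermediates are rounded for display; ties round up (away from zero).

1.9659

class = single-mesh tooth geometry [involute pair 39T × 43T, m = 2.442]
base radii: r_b1 = 45.821442, r_b2 = 50.521077
tip radii: r_a1 = 50.061000, r_a2 = 54.945000
no profile shift: α' = α, a' = a
action lengths: √(r_a1²−r_b1²) = 20.161824, √(r_a2²−r_b2²) = 21.600318
base pitch p_b = π·m·cos α = 7.382170
CR = (20.161824 + 21.600318 − 100.122000·sin 15.79300°)/7.382170 = 1.965908
contact ratio ≈ 1.9659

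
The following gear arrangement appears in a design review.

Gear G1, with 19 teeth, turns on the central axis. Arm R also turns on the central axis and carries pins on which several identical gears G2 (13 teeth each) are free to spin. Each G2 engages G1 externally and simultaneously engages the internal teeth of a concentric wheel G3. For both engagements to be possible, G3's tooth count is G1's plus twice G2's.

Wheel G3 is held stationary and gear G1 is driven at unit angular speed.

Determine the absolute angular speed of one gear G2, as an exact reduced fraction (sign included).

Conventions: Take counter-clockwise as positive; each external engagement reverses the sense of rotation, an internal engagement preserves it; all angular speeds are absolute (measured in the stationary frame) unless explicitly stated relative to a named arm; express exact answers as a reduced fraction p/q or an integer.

class = planetary set [G3 = 19+2·13 = 45; Willis about the carrier]
ring teeth: 19 + 2·13 = 45
19(ω_sun−ω_arm) = −45(ω_ring−ω_arm),  ω_ring = 0, ω_sun = 1
19(1−ω_arm) = −45(0−ω_arm)  ⇒  64·ω_arm = 19  ⇒  ω_arm = 19/64
sun–planet mesh: 19·(1−19/64) = −13·(ω_p−ω_arm)  ⇒  ω_p−ω_arm = -855/832
ω_p = 19/64 − 855/832 = -19/26
exact speed ratio = -19/26

-19/26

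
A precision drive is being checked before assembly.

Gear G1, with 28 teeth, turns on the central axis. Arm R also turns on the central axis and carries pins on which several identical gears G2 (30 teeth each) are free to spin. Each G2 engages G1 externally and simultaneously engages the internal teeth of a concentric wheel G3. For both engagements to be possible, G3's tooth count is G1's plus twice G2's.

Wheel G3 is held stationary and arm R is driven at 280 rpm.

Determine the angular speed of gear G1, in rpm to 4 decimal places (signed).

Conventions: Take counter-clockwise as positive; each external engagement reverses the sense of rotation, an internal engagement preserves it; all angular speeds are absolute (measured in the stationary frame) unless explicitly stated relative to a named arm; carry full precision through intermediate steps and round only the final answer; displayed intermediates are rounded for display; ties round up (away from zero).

+1160.0000 rpm

planetary set (28T centre, 30T on arm, 88T internal) — Willis relation
normalise by the input: solve with ω_arm = 1, then scale by 280 rpm
ring teeth: 28 + 2·30 = 88
28(ω_sun−ω_arm) = −88(ω_ring−ω_arm),  ω_ring = 0, ω_arm = 1
ω_sun = 1 − (88/28)(0−1) = 29/7
scale: ω_sun = 29/7 × 280 rpm = +1160.0000 rpm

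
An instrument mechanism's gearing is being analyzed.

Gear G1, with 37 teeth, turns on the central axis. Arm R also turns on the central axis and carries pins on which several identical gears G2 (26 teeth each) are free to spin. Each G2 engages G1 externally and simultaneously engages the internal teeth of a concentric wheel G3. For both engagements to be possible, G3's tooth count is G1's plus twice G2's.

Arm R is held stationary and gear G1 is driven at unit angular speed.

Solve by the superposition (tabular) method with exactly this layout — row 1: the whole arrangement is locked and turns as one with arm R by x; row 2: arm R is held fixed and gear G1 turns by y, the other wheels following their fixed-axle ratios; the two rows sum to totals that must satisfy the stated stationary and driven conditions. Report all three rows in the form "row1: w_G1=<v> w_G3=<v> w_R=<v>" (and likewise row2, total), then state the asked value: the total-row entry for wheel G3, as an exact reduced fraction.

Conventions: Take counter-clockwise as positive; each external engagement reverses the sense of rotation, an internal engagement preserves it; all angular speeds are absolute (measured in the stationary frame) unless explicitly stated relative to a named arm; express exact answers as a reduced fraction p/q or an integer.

row1: w_G1=0 w_G3=0 w_R=0
row2: w_G1=1 w_G3=-37/89 w_R=0
total: w_G1=1 w_G3=-37/89 w_R=0
asked value: -37/89

class = planetary set [G3 = 37+2·26 = 89; Willis about the carrier]
superposition row 1 [locked train]: every member turns x
superposition row 2 [arm held]: sun y, ring −(37/89)·y, arm 0
boundary: total ω_arm = x = 0 and total ω_sun = x + y = 1  ⇒  y = 1, x = 0
row 2 ring = −(37/89)·1 = -37/89
totals (row 1 + row 2): sun 0 + 1 = 1, ring 0 + (-37/89) = -37/89, arm 0 + 0 = 0
asked cell (total, ring) = -37/89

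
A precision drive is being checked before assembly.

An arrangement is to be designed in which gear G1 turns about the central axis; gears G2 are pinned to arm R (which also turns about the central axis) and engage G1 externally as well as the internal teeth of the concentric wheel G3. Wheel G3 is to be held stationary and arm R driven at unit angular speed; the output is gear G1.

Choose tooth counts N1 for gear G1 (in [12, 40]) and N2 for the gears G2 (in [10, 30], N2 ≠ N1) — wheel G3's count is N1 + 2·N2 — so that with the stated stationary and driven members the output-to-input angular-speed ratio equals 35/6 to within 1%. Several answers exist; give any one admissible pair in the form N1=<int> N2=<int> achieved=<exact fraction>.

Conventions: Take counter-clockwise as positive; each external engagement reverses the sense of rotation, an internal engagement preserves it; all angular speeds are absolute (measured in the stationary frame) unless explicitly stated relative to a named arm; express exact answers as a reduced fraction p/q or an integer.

design class (target 35/6): planetary set
Willis with ω_ring = 0: ω_sun/ω_arm = (N1+N3)/N1; set equal to 35/6  ⇒  N3/N1 = 35/6 − 1 = 29/6
N3 = N1 + 2·N2  ⇒  N2/N1 = (N3/N1 − 1)/2 = (29/6 − 1)/2 = 23/12
smallest multiple with N1 ≥ 12 and N2 ≥ 10: k = 1  ⇒  N1 = 1·12 = 12, N2 = 1·23 = 23 (N1 ≤ 40, N2 ≤ 30, N2 ≠ N1 ✓), N3 = 12 + 2·23 = 58
check: (N1+N3)/N1 with N1 = 12, N3 = 58 gives 35/6; |achieved − target| = 0 ≤ 7/120 ✓

N1=12 N2=23 achieved=35/6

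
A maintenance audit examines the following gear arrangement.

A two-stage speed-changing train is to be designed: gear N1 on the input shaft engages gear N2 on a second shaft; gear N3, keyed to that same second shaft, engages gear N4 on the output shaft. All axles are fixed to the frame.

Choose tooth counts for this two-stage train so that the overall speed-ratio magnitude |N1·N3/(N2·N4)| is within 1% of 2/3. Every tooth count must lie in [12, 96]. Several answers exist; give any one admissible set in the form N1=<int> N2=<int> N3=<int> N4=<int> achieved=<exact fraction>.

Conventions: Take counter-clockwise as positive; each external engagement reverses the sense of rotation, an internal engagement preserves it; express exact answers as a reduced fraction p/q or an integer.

2-stage fixed-axis compound train for ratio 2/3
target = 2/3 in lowest terms: an exact hit needs N1·N3 = k·2 and N2·N4 = k·3 for one integer k, every count in [12, 96]; additionally prefer no 1:1 stage (N1 ≠ N2, N3 ≠ N4)
k = 1…77: no 1:1-free in-range split of k·2 and k·3 into factor pairs; take k = 78
k = 78: N1·N3 = 156 = 12·13, N2·N4 = 234 = 13·18
achieved = 12·13/(13·18) = 2/3; |achieved − target| = 0 ≤ 1/150 ✓

N1=12 N2=13 N3=13 N4=18 achieved=2/3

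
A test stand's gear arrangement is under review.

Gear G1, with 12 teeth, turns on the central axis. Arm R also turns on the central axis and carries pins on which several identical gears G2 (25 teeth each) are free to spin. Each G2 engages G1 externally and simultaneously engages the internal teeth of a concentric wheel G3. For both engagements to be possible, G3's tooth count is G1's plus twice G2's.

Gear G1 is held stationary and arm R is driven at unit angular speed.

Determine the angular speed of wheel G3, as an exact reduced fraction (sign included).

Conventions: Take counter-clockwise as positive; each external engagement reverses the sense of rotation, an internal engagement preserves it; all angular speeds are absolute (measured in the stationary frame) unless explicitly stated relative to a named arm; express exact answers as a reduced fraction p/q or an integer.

37/31

class = planetary set [G3 = 12+2·25 = 62; Willis about the carrier]
ring teeth: 12 + 2·25 = 62
12(ω_sun−ω_arm) = −62(ω_ring−ω_arm),  ω_sun = 0, ω_arm = 1
ω_ring = 1 − (12/62)(0−1) = 37/31
exact speed ratio = 37/31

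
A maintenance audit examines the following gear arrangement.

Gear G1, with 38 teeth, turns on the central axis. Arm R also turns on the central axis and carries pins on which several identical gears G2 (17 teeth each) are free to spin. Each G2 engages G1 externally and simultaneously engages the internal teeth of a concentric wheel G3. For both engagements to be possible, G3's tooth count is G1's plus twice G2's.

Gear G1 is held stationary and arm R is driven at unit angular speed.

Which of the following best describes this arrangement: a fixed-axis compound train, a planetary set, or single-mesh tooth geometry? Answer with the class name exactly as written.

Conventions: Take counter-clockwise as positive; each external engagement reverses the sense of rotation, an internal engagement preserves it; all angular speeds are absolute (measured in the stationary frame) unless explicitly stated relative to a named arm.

planetary set

class = planetary set [G3 = 38+2·17 = 72; Willis about the carrier]
classification: planetary set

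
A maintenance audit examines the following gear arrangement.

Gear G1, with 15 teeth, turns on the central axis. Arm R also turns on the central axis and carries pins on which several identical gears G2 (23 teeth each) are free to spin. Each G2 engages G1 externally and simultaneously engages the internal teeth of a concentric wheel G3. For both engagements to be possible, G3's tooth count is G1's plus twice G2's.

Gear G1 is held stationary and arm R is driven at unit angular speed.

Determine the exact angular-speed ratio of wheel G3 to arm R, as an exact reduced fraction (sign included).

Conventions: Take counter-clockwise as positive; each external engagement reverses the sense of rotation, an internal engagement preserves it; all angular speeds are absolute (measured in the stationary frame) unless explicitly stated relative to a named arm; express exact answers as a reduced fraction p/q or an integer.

class = planetary set [G3 = 15+2·23 = 61; Willis about the carrier]
ring teeth: 15 + 2·23 = 61
15(ω_sun−ω_arm) = −61(ω_ring−ω_arm),  ω_sun = 0, ω_arm = 1
ω_ring = 1 − (15/61)(0−1) = 76/61
ω_out/ω_in = 76/61

76/61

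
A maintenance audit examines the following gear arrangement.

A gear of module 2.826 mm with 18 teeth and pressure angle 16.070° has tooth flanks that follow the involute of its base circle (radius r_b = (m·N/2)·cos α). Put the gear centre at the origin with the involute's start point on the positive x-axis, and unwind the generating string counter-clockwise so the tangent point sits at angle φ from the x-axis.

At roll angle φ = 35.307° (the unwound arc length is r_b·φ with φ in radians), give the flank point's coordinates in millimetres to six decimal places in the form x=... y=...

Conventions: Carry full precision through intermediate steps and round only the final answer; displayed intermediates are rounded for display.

x=28.649175 y=1.834911

recognized (one wheel, involute flank): single-mesh tooth geometry, m = 2.826, N = 18
pitch radius r_p = m·N/2 = 2.826·18/2 = 25.434000
base radius r_b = r_p·cos α = 25.434000·cos 16.070° = 24.440147
roll angle φ = 35.307° = 0.61622340 rad
x = r_b·(cos φ + φ·sin φ) = 28.649175
y = r_b·(sin φ − φ·cos φ) = 1.834911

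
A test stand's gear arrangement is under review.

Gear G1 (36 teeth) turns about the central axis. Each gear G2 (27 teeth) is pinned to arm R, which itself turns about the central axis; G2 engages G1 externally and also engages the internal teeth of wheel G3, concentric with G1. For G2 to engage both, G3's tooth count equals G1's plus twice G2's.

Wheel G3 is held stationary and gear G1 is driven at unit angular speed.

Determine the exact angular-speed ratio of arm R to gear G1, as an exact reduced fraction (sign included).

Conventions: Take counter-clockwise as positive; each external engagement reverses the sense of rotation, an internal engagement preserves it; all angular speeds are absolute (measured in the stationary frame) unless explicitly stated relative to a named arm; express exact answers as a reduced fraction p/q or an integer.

class = planetary set [G3 = 36+2·27 = 90; Willis about the carrier]
ring teeth: 36 + 2·27 = 90
36(ω_sun−ω_arm) = −90(ω_ring−ω_arm),  ω_ring = 0, ω_sun = 1
36(1−ω_arm) = −90(0−ω_arm)  ⇒  126·ω_arm = 36  ⇒  ω_arm = 2/7
ω_out/ω_in = 2/7

2/7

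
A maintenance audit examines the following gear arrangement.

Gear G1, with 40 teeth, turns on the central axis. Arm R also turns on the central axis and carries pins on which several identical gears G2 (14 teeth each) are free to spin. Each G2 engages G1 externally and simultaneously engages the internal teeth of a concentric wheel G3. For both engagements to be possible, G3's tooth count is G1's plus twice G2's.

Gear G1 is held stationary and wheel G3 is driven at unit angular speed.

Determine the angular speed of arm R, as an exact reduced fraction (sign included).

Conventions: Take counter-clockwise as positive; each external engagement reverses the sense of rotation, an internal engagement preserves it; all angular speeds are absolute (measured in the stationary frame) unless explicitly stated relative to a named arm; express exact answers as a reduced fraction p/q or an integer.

17/27

topology: planetary set — G1 40T / G2 14T / G3 68T, arm = carrier (Willis)
ring teeth: 40 + 2·14 = 68
40(ω_sun−ω_arm) = −68(ω_ring−ω_arm),  ω_sun = 0, ω_ring = 1
40(0−ω_arm) = −68(1−ω_arm)  ⇒  108·ω_arm = 68  ⇒  ω_arm = 17/27
exact speed ratio = 17/27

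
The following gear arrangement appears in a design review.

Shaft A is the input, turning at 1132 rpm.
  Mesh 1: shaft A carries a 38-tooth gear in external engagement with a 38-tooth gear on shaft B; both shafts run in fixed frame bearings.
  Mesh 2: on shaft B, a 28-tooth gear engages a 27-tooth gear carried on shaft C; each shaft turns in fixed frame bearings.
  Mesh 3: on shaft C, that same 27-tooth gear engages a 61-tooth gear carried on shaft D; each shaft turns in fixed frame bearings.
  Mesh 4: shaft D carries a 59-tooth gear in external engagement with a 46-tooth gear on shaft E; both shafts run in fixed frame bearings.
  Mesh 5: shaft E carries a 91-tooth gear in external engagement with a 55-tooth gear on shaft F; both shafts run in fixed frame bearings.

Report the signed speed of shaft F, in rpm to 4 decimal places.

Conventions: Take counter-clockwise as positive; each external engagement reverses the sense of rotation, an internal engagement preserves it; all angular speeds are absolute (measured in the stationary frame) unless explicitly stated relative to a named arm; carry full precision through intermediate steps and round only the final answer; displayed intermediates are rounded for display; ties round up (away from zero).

-1102.6749 rpm

recognized (6 fixed axles, 5 meshes): fixed-axis compound train
mesh 1 [38T→38T]: ω = 1132.0000×38/38 = 1132.0000 rpm, sense flips to −
mesh 2 [28T→27T]: ω = 1132.0000×28/27 = 1173.9259 rpm, sense flips to +
mesh 3 [27T→61T]: ω = 1173.9259×27/61 = 519.6066 rpm, sense flips to −
mesh 4 [59T→46T]: ω = 519.6066×59/46 = 666.4519 rpm, sense flips to +
mesh 5 [91T→55T]: ω = 666.4519×91/55 = 1102.6749 rpm, sense flips to −
signed output speed = -1102.6749 rpm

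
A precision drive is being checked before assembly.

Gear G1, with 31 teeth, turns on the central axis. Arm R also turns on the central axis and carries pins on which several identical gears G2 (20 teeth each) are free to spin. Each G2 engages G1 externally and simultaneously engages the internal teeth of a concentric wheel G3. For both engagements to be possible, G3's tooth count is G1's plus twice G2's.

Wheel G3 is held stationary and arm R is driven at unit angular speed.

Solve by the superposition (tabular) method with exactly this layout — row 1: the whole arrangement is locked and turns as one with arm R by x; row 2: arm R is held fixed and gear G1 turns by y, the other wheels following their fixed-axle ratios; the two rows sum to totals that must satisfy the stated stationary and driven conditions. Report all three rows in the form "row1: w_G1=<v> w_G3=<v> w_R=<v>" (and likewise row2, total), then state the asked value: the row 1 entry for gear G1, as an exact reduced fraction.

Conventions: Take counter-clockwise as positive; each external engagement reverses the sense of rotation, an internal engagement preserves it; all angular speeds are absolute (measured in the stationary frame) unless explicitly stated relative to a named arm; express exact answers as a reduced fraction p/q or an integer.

row1: w_G1=1 w_G3=1 w_R=1
row2: w_G1=71/31 w_G3=-1 w_R=0
total: w_G1=102/31 w_G3=0 w_R=1
asked value: 1

class = planetary set [G3 = 31+2·20 = 71; Willis about the carrier]
row 1 (train locked, turned with arm): all members turn x
superposition row 2 [arm held]: sun y, ring −(31/71)·y, arm 0
boundary: total ω_ring = x − (31/71)·y = 0 and total ω_arm = x = 1  ⇒  y = 71/31, x = 1
row 2 ring = −(31/71)·71/31 = -1
totals (row 1 + row 2): sun 1 + 71/31 = 102/31, ring 1 + (-1) = 0, arm 1 + 0 = 1
asked cell (row1, sun) = 1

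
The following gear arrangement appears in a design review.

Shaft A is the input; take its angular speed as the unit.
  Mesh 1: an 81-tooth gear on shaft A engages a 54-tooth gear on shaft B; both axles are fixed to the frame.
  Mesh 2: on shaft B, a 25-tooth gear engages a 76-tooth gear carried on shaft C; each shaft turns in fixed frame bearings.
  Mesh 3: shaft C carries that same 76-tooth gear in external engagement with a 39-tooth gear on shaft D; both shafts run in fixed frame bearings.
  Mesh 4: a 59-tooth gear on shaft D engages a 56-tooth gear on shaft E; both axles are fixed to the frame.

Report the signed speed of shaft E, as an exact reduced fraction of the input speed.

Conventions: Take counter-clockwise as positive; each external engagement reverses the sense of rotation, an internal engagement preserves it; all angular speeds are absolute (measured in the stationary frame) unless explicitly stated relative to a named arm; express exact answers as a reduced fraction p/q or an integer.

1475/1456

4-mesh fixed-axis compound train (all bearings frame-fixed)
mesh 1 [81T→54T]: |ω|/ω_in = 1×81/54 = 3/2, sense flips to −
mesh 2 [25T→76T]: |ω|/ω_in = (3/2)×25/76 = 75/152, sense flips to +
mesh 3 [76T→39T]: |ω|/ω_in = (75/152)×76/39 = 25/26, sense flips to −
mesh 4 [59T→56T]: |ω|/ω_in = (25/26)×59/56 = 1475/1456, sense flips to +
signed output speed (× input speed) = 1475/1456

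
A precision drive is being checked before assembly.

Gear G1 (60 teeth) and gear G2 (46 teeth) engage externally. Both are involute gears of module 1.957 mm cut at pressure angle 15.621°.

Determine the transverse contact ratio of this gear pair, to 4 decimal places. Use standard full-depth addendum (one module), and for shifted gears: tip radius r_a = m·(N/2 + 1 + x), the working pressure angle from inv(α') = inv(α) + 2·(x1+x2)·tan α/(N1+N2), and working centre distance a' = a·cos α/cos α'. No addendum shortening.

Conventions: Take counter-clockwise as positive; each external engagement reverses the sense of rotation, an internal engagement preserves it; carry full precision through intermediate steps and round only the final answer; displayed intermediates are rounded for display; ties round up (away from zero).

recognized (one external pair, fixed centres): single-mesh tooth geometry, m = 1.957, N1 = 60, N2 = 46
base radii: r_b1 = 56.541484, r_b2 = 43.348471
tip radii: r_a1 = 60.667000, r_a2 = 46.968000
no profile shift: α' = α, a' = a
action lengths: √(r_a1²−r_b1²) = 21.989668, √(r_a2²−r_b2²) = 18.080462
base pitch p_b = π·m·cos α = 5.921010
CR = (21.989668 + 18.080462 − 103.721000·sin 15.62100°)/5.921010 = 2.050475
contact ratio ≈ 2.0505

2.0505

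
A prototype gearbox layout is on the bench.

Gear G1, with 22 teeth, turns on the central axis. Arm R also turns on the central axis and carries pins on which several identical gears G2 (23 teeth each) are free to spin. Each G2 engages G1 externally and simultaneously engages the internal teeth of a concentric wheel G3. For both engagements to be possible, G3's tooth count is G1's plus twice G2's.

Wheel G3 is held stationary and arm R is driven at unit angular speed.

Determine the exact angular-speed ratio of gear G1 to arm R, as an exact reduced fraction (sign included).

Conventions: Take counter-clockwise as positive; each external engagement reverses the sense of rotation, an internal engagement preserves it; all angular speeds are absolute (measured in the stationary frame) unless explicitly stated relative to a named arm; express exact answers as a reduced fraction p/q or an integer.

45/11

class = planetary set [G3 = 22+2·23 = 68; Willis about the carrier]
ring teeth: 22 + 2·23 = 68
22(ω_sun−ω_arm) = −68(ω_ring−ω_arm),  ω_ring = 0, ω_arm = 1
ω_sun = 1 − (68/22)(0−1) = 45/11
ω_out/ω_in = 45/11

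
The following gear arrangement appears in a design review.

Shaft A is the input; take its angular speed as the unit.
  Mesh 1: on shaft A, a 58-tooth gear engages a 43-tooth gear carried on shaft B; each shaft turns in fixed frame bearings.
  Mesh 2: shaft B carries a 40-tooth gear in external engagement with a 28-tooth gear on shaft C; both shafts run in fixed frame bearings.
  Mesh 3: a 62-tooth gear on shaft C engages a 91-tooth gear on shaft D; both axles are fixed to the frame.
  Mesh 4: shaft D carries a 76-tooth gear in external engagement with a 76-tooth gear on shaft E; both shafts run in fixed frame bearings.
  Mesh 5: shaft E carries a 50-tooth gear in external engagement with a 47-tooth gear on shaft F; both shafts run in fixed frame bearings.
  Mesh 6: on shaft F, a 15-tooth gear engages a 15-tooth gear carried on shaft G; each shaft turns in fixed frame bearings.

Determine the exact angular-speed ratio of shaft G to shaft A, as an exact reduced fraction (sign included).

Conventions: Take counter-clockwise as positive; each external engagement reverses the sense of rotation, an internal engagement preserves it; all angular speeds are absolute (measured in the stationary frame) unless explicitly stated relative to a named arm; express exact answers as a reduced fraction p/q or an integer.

1798000/1287377

class = fixed-axis compound train [6 meshes; 6 ratios multiply, 6 sense flips]
mesh 1 [58T→43T]: running ratio 58/43, sense −
mesh 2 [40T→28T]: running ratio 580/301, sense +
mesh 3 [62T→91T]: running ratio 35960/27391, sense −
mesh 4 [76T→76T]: running ratio 35960/27391, sense +
mesh 5 [50T→47T]: running ratio 1798000/1287377, sense −
mesh 6 [15T→15T]: running ratio 1798000/1287377, sense +
ω_out/ω_in = 1798000/1287377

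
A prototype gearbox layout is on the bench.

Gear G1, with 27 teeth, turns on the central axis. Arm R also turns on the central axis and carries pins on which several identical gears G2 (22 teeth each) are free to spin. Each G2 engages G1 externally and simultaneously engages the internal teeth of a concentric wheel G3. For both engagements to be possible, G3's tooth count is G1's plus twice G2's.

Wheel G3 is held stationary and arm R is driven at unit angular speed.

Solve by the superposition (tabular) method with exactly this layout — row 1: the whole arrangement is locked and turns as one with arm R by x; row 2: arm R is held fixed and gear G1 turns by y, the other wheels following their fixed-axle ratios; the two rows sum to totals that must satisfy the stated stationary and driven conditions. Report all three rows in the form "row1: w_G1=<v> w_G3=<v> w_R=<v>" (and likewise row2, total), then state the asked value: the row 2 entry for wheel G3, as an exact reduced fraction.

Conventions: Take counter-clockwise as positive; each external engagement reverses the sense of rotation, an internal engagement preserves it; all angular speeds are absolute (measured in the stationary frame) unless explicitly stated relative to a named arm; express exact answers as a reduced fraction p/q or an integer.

topology: planetary set — G1 27T / G2 22T / G3 71T, arm = carrier (Willis)
row 1 — lock + rotate with arm: ω_sun = ω_ring = ω_arm = x
row 2: sun turns y, ring = −(27/71)·y, arm 0
boundary: total ω_ring = x − (27/71)·y = 0 and total ω_arm = x = 1  ⇒  y = 71/27, x = 1
row 2 ring = −(27/71)·71/27 = -1
totals (row 1 + row 2): sun 1 + 71/27 = 98/27, ring 1 + (-1) = 0, arm 1 + 0 = 1
asked cell (row2, ring) = -1

row1: w_G1=1 w_G3=1 w_R=1
row2: w_G1=71/27 w_G3=-1 w_R=0
total: w_G1=98/27 w_G3=0 w_R=1
asked value: -1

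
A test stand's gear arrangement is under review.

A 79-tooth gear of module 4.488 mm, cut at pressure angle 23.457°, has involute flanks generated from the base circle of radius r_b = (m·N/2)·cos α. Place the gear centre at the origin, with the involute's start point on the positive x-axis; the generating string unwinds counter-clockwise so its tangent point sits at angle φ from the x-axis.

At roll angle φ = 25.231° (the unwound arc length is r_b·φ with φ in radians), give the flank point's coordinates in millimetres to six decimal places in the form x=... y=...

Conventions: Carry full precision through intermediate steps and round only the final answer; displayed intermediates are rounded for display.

x=177.637728 y=4.540025

topology: single-mesh involute geometry — m = 4.488, N = 79
pitch radius r_p = m·N/2 = 4.488·79/2 = 177.276000
base radius r_b = r_p·cos α = 177.276000·cos 23.457° = 162.625747
roll angle φ = 25.231° = 0.44036402 rad
x = r_b·(cos φ + φ·sin φ) = 177.637728
y = r_b·(sin φ − φ·cos φ) = 4.540025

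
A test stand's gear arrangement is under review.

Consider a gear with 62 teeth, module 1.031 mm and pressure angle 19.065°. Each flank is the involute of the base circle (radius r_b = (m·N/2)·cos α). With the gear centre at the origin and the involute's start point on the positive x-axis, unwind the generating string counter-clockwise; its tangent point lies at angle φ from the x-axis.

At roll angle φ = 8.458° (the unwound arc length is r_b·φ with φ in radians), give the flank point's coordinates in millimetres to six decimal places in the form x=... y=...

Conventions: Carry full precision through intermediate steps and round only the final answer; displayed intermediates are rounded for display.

x=30.535244 y=0.032321

topology: single-mesh involute geometry — m = 1.031, N = 62
pitch radius r_p = m·N/2 = 1.031·62/2 = 31.961000
base radius r_b = r_p·cos α = 31.961000·cos 19.065° = 30.207895
roll angle φ = 8.458° = 0.14761995 rad
x = r_b·(cos φ + φ·sin φ) = 30.535244
y = r_b·(sin φ − φ·cos φ) = 0.032321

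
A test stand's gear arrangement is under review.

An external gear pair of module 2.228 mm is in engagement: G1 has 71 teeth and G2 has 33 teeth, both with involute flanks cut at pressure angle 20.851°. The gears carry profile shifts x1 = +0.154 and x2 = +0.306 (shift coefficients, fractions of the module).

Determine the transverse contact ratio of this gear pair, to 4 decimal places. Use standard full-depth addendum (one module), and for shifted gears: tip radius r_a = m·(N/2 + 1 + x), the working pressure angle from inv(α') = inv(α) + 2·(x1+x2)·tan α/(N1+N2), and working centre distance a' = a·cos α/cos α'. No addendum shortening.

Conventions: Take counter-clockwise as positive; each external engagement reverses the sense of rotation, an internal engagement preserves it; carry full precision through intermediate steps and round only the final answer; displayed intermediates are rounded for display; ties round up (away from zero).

class = single-mesh tooth geometry [involute pair 71T × 33T, m = 2.228]
base radii: r_b1 = 73.914072, r_b2 = 34.354428
tip radii: r_a1 = 81.665112, r_a2 = 39.671768
inv(α') = inv(20.851°) + 2·(+0.154+0.306)·tan α/(71+33) = 0.02033402  ⇒  α' = 22.09788°
a' = a·cos α / cos α' = 115.8560·cos 20.851°/cos 22.09788° = 116.852159
action lengths: √(r_a1²−r_b1²) = 34.726077, √(r_a2²−r_b2²) = 19.839921
base pitch p_b = π·m·cos α = 6.541068
CR = (34.726077 + 19.839921 − 116.852159·sin 22.09788°)/6.541068 = 1.621661
contact ratio ≈ 1.6217

1.6217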